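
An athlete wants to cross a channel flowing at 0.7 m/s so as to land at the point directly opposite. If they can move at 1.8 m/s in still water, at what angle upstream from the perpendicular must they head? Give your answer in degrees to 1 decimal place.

To cancel the current, the upstream component of the athlete's velocity must equal the flow: 1.8 sin θ = 0.7.
sin θ = 0.7 / 1.8 = 0.3889.
θ = arcsin(0.3889) = 22.885°.

22.9°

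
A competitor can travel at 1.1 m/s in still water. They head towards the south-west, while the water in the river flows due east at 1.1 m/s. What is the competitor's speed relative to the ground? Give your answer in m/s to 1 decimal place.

0.8 m/s

Taking east as x and north as y: velocity relative to the water = (-0.778, -0.778) m/s; the water relative to ground = (1.100, 0.000) m/s.
Velocity relative to ground = (-0.778, -0.778) + (1.100, 0.000) = (0.322, -0.778) m/s.
Speed = |(0.322, -0.778)| = 0.842 m/s.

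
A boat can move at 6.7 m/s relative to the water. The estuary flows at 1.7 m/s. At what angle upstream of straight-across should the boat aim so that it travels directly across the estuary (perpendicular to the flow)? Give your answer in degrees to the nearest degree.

15°

To cancel the current, the upstream component of the boat's velocity must equal the flow: 6.7 sin θ = 1.7.
sin θ = 1.7 / 6.7 = 0.2537.
θ = arcsin(0.2537) = 14.698°.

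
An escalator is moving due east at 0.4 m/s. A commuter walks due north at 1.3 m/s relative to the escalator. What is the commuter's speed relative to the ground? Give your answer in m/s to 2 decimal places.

1.36 m/s

Taking east as x and north as y: escalator velocity = (0.400, 0.000) m/s; commuter velocity relative to escalator = (0.000, 1.300) m/s.
Velocity relative to ground = (0.400, 0.000) + (0.000, 1.300) = (0.400, 1.300) m/s.
Speed = |(0.400, 1.300)| = 1.360 m/s.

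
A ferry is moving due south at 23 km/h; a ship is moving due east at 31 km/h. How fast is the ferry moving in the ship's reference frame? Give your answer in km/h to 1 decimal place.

Taking east as x and north as y: ferry velocity = (0.000, -23.000) km/h; ship velocity = (31.000, 0.000) km/h.
Velocity of ferry relative to ship = (0.000, -23.000) − (31.000, 0.000) = (-31.000, -23.000) km/h.
Magnitude = |(-31.000, -23.000)| = 38.601 km/h.

38.6 km/h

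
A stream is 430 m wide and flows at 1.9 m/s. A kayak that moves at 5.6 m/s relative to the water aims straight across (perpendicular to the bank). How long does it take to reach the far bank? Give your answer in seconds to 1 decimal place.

76.8 s

The component of the kayak's velocity perpendicular to the bank is 5.6 m/s.
The flow acts along the bank and has no component across it.
Time = 430 / 5.600 = 76.786 s.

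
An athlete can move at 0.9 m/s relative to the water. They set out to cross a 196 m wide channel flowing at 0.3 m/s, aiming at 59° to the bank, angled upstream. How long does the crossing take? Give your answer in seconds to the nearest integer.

The component of the athlete's velocity perpendicular to the bank is 0.9 × sin 59° = 0.771 m/s.
The flow acts along the bank and has no component across it.
Time = 196 / 0.771 = 254.067 s.

254 s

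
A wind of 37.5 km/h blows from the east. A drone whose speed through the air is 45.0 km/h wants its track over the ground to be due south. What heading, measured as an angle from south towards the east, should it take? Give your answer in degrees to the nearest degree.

The wind pushes perpendicular to the desired track; the heading must have a component into the wind equal to 37.5 km/h: 45.0 sin θ = 37.5.
sin θ = 0.8333, so θ = 56.443°.

56°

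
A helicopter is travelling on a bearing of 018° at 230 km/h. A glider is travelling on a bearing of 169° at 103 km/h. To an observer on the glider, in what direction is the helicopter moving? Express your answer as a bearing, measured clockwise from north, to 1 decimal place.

009.1°

Taking east as x and north as y: helicopter velocity = (71.074, 218.743) km/h; glider velocity = (19.653, -101.108) km/h.
Velocity of helicopter relative to glider = (71.074, 218.743) − (19.653, -101.108) = (51.421, 319.851) km/h.
Bearing = atan2(51.42, 319.85) = 9.13° clockwise from north.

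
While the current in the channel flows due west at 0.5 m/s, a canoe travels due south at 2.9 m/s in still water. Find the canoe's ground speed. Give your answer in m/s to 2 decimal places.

Taking east as x and north as y: velocity relative to the water = (0.000, -2.900) m/s; the water relative to ground = (-0.500, 0.000) m/s.
Velocity relative to ground = (0.000, -2.900) + (-0.500, 0.000) = (-0.500, -2.900) m/s.
Speed = |(-0.500, -2.900)| = 2.943 m/s.

2.94 m/s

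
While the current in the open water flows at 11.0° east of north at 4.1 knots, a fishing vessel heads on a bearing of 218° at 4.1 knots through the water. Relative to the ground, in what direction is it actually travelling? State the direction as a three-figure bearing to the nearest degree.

294°

Taking east as x and north as y: velocity relative to the water = (-2.524, -3.231) knots; the water relative to ground = (0.782, 4.025) knots.
Velocity relative to ground = (-2.524, -3.231) + (0.782, 4.025) = (-1.742, 0.794) knots.
Bearing = atan2(-1.74, 0.79) = 294.50° clockwise from north.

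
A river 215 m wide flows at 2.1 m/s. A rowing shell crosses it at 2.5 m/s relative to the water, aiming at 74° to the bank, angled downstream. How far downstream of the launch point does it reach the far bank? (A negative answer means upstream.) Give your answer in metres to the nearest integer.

250 m

Perpendicular speed = 2.403 m/s; crossing time = 215 / 2.403 = 89.466 s.
Net downstream speed = 2.789 m/s.
Drift = 2.789 × 89.466 = 249.528 m (downstream).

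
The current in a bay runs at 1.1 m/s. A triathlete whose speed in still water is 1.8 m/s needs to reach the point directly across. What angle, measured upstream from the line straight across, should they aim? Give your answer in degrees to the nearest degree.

To cancel the current, the upstream component of the triathlete's velocity must equal the flow: 1.8 sin θ = 1.1.
sin θ = 1.1 / 1.8 = 0.6111.
θ = arcsin(0.6111) = 37.670°.

38°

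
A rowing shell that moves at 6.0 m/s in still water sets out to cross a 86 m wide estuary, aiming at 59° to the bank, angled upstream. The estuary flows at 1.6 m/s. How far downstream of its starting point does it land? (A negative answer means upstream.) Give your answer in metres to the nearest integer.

Perpendicular speed = 5.143 m/s; crossing time = 86 / 5.143 = 16.722 s.
Net downstream speed = -1.490 m/s.
Drift = -1.490 × 16.722 = -24.919 m (upstream).

-25 m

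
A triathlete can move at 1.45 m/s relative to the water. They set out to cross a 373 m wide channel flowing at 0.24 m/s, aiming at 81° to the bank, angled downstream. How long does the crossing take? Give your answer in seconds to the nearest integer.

260 s

The component of the triathlete's velocity perpendicular to the bank is 1.45 × sin 81° = 1.432 m/s.
Only the cross-stream component determines the crossing time; the current contributes nothing perpendicular to the bank.
Time = 373 / 1.432 = 260.448 s.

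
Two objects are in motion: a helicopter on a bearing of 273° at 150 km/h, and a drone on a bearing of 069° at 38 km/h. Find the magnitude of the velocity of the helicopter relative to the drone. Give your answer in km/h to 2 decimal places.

185.36 km/h

Taking east as x and north as y: helicopter velocity = (-149.794, 7.850) km/h; drone velocity = (35.476, 13.618) km/h.
Velocity of helicopter relative to drone = (-149.794, 7.850) − (35.476, 13.618) = (-185.270, -5.768) km/h.
Magnitude = |(-185.270, -5.768)| = 185.360 km/h.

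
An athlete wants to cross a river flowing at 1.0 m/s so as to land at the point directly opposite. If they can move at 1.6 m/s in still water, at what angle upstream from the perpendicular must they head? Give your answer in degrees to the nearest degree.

To cancel the current, the upstream component of the athlete's velocity must equal the flow: 1.6 sin θ = 1.0.
sin θ = 1.0 / 1.6 = 0.6250.
θ = arcsin(0.6250) = 38.682°.

39°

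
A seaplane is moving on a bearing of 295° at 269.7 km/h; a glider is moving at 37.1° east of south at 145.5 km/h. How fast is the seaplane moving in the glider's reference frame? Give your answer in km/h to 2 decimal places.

Taking east as x and north as y: seaplane velocity = (-244.431, 113.980) km/h; glider velocity = (87.767, -116.048) km/h.
Velocity of seaplane relative to glider = (-244.431, 113.980) − (87.767, -116.048) = (-332.198, 230.029) km/h.
Magnitude = |(-332.198, 230.029)| = 404.065 km/h.

404.07 km/h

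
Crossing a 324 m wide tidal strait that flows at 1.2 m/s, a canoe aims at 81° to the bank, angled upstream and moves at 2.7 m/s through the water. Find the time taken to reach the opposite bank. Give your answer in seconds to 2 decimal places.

121.50 s

The component of the canoe's velocity perpendicular to the bank is 2.7 × sin 81° = 2.667 m/s.
Only the cross-stream component determines the crossing time; the current contributes nothing perpendicular to the bank.
Time = 324 / 2.667 = 121.496 s.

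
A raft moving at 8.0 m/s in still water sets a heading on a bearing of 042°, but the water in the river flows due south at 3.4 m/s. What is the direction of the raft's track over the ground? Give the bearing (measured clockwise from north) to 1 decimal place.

064.6°

Taking east as x and north as y: velocity relative to the water = (5.353, 5.945) m/s; the water relative to ground = (0.000, -3.400) m/s.
Velocity relative to ground = (5.353, 5.945) + (0.000, -3.400) = (5.353, 2.545) m/s.
Bearing = atan2(5.35, 2.55) = 64.57° clockwise from north.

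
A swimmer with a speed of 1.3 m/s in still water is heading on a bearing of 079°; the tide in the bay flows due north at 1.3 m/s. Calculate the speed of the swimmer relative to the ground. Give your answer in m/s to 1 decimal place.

2.0 m/s

Taking east as x and north as y: velocity relative to the water = (1.276, 0.248) m/s; the water relative to ground = (0.000, 1.300) m/s.
Velocity relative to ground = (1.276, 0.248) + (0.000, 1.300) = (1.276, 1.548) m/s.
Speed = |(1.276, 1.548)| = 2.006 m/s.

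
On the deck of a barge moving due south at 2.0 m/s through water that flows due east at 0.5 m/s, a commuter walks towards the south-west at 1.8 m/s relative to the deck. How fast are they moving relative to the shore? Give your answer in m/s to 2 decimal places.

3.36 m/s

In east/north components (m/s): commuter relative to barge = (-1.273, -1.273); barge relative to water = (0.000, -2.000); water relative to ground = (0.500, 0.000).
Sum = (-0.773, -3.273) m/s.
Speed = |(-0.773, -3.273)| = 3.363 m/s.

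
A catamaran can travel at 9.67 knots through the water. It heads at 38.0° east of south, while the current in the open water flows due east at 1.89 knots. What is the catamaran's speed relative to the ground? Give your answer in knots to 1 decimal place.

Taking east as x and north as y: velocity relative to the water = (5.953, -7.620) knots; the water relative to ground = (1.890, 0.000) knots.
Velocity relative to ground = (5.953, -7.620) + (1.890, 0.000) = (7.843, -7.620) knots.
Speed = |(7.843, -7.620)| = 10.935 knots.

10.9 knots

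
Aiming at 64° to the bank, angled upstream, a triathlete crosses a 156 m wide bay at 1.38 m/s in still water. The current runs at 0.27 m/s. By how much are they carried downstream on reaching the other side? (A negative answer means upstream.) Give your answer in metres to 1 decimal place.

-42.1 m

Perpendicular speed = 1.240 m/s; crossing time = 156 / 1.240 = 125.772 s.
Net downstream speed = -0.335 m/s.
Drift = -0.335 × 125.772 = -42.128 m (upstream).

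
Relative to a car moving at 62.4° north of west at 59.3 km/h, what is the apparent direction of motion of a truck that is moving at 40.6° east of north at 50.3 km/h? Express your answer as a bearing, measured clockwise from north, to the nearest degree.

Taking east as x and north as y: truck velocity = (32.734, 38.191) km/h; car velocity = (-27.473, 52.552) km/h.
Velocity of truck relative to car = (32.734, 38.191) − (-27.473, 52.552) = (60.207, -14.361) km/h.
Bearing = atan2(60.21, -14.36) = 103.42° clockwise from north.

103°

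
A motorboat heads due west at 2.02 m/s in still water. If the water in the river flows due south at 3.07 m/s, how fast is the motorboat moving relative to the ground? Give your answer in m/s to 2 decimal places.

3.67 m/s

Taking east as x and north as y: velocity relative to the water = (-2.020, 0.000) m/s; the water relative to ground = (0.000, -3.070) m/s.
Velocity relative to ground = (-2.020, 0.000) + (0.000, -3.070) = (-2.020, -3.070) m/s.
Speed = |(-2.020, -3.070)| = 3.675 m/s.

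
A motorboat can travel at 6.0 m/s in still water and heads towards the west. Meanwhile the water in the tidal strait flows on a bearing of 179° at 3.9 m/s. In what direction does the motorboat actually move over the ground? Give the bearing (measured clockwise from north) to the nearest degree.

237°

Taking east as x and north as y: velocity relative to the water = (-6.000, 0.000) m/s; the water relative to ground = (0.068, -3.899) m/s.
Velocity relative to ground = (-6.000, 0.000) + (0.068, -3.899) = (-5.932, -3.899) m/s.
Bearing = atan2(-5.93, -3.90) = 236.68° clockwise from north.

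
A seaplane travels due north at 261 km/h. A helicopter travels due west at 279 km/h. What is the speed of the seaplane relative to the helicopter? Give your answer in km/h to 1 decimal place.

Taking east as x and north as y: seaplane velocity = (0.000, 261.000) km/h; helicopter velocity = (-279.000, 0.000) km/h.
Velocity of seaplane relative to helicopter = (0.000, 261.000) − (-279.000, 0.000) = (279.000, 261.000) km/h.
Magnitude = |(279.000, 261.000)| = 382.050 km/h.

382.0 km/h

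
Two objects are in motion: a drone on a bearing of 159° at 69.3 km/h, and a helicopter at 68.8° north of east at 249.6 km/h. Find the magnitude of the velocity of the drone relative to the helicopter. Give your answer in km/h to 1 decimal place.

Taking east as x and north as y: drone velocity = (24.835, -64.697) km/h; helicopter velocity = (90.261, 232.708) km/h.
Velocity of drone relative to helicopter = (24.835, -64.697) − (90.261, 232.708) = (-65.427, -297.405) km/h.
Magnitude = |(-65.427, -297.405)| = 304.517 km/h.

304.5 km/h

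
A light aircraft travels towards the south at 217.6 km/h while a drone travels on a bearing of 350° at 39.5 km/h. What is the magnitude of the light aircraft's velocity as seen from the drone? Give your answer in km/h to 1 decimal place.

256.6 km/h

Taking east as x and north as y: light aircraft velocity = (0.000, -217.600) km/h; drone velocity = (-6.859, 38.900) km/h.
Velocity of light aircraft relative to drone = (0.000, -217.600) − (-6.859, 38.900) = (6.859, -256.500) km/h.
Magnitude = |(6.859, -256.500)| = 256.592 km/h.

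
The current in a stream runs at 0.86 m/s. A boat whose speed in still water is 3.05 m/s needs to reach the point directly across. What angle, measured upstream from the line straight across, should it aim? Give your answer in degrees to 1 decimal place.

16.4°

To cancel the current, the upstream component of the boat's velocity must equal the flow: 3.05 sin θ = 0.86.
sin θ = 0.86 / 3.05 = 0.2820.
θ = arcsin(0.2820) = 16.378°.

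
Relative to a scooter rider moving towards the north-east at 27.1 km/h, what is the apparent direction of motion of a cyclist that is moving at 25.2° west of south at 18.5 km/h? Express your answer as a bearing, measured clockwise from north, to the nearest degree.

217°

Taking east as x and north as y: cyclist velocity = (-7.877, -16.739) km/h; scooter rider velocity = (19.163, 19.163) km/h.
Velocity of cyclist relative to scooter rider = (-7.877, -16.739) − (19.163, 19.163) = (-27.040, -35.902) km/h.
Bearing = atan2(-27.04, -35.90) = 216.99° clockwise from north.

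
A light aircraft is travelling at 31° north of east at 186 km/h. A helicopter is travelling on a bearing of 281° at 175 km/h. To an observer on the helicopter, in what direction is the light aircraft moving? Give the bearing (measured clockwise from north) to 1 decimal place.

079.3°

Taking east as x and north as y: light aircraft velocity = (159.433, 95.797) km/h; helicopter velocity = (-171.785, 33.392) km/h.
Velocity of light aircraft relative to helicopter = (159.433, 95.797) − (-171.785, 33.392) = (331.218, 62.406) km/h.
Bearing = atan2(331.22, 62.41) = 79.33° clockwise from north.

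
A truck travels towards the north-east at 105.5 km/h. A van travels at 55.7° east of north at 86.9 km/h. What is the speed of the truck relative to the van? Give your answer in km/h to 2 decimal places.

Taking east as x and north as y: truck velocity = (74.600, 74.600) km/h; van velocity = (71.788, 48.970) km/h.
Velocity of truck relative to van = (74.600, 74.600) − (71.788, 48.970) = (2.812, 25.629) km/h.
Magnitude = |(2.812, 25.629)| = 25.783 km/h.

25.78 km/h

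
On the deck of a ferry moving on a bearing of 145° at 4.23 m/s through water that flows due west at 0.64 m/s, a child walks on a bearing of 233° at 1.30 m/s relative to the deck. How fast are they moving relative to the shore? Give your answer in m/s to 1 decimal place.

4.3 m/s

In east/north components (m/s): child relative to ferry = (-1.038, -0.782); ferry relative to water = (2.426, -3.465); water relative to ground = (-0.640, 0.000).
Sum = (0.748, -4.247) m/s.
Speed = |(0.748, -4.247)| = 4.313 m/s.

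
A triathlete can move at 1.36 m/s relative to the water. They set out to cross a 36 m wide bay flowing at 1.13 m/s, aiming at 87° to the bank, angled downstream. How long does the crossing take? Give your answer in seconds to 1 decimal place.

The component of the triathlete's velocity perpendicular to the bank is 1.36 × sin 87° = 1.358 m/s.
The flow acts along the bank and has no component across it.
Time = 36 / 1.358 = 26.507 s.

26.5 s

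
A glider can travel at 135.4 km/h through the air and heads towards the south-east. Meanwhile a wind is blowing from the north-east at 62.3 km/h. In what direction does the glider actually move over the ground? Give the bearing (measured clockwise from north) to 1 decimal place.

159.7°

Taking east as x and north as y: velocity relative to the air = (95.742, -95.742) km/h; the air relative to ground = (-44.053, -44.053) km/h.
Velocity relative to ground = (95.742, -95.742) + (-44.053, -44.053) = (51.690, -139.795) km/h.
Bearing = atan2(51.69, -139.80) = 159.71° clockwise from north.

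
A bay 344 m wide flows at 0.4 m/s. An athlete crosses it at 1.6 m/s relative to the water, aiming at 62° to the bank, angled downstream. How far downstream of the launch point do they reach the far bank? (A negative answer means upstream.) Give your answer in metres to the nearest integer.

280 m

Perpendicular speed = 1.413 m/s; crossing time = 344 / 1.413 = 243.503 s.
Net downstream speed = 1.151 m/s.
Drift = 1.151 × 243.503 = 280.309 m (downstream).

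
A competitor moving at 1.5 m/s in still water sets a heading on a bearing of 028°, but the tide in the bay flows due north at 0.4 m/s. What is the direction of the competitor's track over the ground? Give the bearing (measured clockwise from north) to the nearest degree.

022°

Taking east as x and north as y: velocity relative to the water = (0.704, 1.324) m/s; the water relative to ground = (0.000, 0.400) m/s.
Velocity relative to ground = (0.704, 1.324) + (0.000, 0.400) = (0.704, 1.724) m/s.
Bearing = atan2(0.70, 1.72) = 22.21° clockwise from north.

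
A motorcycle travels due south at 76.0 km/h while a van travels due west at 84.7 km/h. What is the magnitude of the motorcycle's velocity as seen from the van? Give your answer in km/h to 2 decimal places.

113.80 km/h

Taking east as x and north as y: motorcycle velocity = (0.000, -76.000) km/h; van velocity = (-84.700, 0.000) km/h.
Velocity of motorcycle relative to van = (0.000, -76.000) − (-84.700, 0.000) = (84.700, -76.000) km/h.
Magnitude = |(84.700, -76.000)| = 113.798 km/h.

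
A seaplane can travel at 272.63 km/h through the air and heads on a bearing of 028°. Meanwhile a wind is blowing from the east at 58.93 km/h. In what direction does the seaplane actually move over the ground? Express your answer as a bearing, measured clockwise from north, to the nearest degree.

016°

Taking east as x and north as y: velocity relative to the air = (127.992, 240.718) km/h; the air relative to ground = (-58.930, 0.000) km/h.
Velocity relative to ground = (127.992, 240.718) + (-58.930, 0.000) = (69.062, 240.718) km/h.
Bearing = atan2(69.06, 240.72) = 16.01° clockwise from north.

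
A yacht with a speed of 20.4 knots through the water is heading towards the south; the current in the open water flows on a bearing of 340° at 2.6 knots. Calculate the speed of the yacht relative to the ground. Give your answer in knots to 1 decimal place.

18.0 knots

Taking east as x and north as y: velocity relative to the water = (0.000, -20.400) knots; the water relative to ground = (-0.889, 2.443) knots.
Velocity relative to ground = (0.000, -20.400) + (-0.889, 2.443) = (-0.889, -17.957) knots.
Speed = |(-0.889, -17.957)| = 17.979 knots.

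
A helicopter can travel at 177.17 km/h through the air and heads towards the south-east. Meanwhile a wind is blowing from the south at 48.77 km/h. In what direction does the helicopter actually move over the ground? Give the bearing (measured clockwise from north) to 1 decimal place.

Taking east as x and north as y: velocity relative to the air = (125.278, -125.278) km/h; the air relative to ground = (0.000, 48.770) km/h.
Velocity relative to ground = (125.278, -125.278) + (0.000, 48.770) = (125.278, -76.508) km/h.
Bearing = atan2(125.28, -76.51) = 121.41° clockwise from north.

121.4°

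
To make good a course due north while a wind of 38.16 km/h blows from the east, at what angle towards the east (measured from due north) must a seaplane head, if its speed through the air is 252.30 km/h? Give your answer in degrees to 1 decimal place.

8.7°

The wind pushes perpendicular to the desired track; the heading must have a component into the wind equal to 38.16 km/h: 252.30 sin θ = 38.16.
sin θ = 0.1512, so θ = 8.699°.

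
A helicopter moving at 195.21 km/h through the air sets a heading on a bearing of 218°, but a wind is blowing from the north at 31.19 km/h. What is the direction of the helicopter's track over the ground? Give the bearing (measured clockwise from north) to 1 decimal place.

213.0°

Taking east as x and north as y: velocity relative to the air = (-120.183, -153.828) km/h; the air relative to ground = (0.000, -31.190) km/h.
Velocity relative to ground = (-120.183, -153.828) + (0.000, -31.190) = (-120.183, -185.018) km/h.
Bearing = atan2(-120.18, -185.02) = 213.01° clockwise from north.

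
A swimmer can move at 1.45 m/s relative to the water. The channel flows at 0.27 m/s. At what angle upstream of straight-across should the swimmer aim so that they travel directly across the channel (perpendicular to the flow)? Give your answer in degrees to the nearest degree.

11°

To cancel the current, the upstream component of the swimmer's velocity must equal the flow: 1.45 sin θ = 0.27.
sin θ = 0.27 / 1.45 = 0.1862.
θ = arcsin(0.1862) = 10.732°.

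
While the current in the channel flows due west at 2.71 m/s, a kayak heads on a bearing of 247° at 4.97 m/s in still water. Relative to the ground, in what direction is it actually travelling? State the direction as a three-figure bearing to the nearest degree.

255°

Taking east as x and north as y: velocity relative to the water = (-4.575, -1.942) m/s; the water relative to ground = (-2.710, 0.000) m/s.
Velocity relative to ground = (-4.575, -1.942) + (-2.710, 0.000) = (-7.285, -1.942) m/s.
Bearing = atan2(-7.28, -1.94) = 255.07° clockwise from north.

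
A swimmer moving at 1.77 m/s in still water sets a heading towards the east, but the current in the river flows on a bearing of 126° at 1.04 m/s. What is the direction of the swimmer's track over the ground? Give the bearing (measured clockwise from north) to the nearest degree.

103°

Taking east as x and north as y: velocity relative to the water = (1.770, 0.000) m/s; the water relative to ground = (0.841, -0.611) m/s.
Velocity relative to ground = (1.770, 0.000) + (0.841, -0.611) = (2.611, -0.611) m/s.
Bearing = atan2(2.61, -0.61) = 103.18° clockwise from north.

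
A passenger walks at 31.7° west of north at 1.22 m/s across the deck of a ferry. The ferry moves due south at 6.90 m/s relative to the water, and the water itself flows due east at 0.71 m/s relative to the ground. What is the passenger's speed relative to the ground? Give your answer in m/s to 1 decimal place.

5.9 m/s

In east/north components (m/s): passenger relative to ferry = (-0.641, 1.038); ferry relative to water = (0.000, -6.900); water relative to ground = (0.710, 0.000).
Sum = (0.069, -5.862) m/s.
Speed = |(0.069, -5.862)| = 5.862 m/s.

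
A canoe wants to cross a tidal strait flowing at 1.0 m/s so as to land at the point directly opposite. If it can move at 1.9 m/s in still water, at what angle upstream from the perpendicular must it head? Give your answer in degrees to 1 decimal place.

31.8°

To cancel the current, the upstream component of the canoe's velocity must equal the flow: 1.9 sin θ = 1.0.
sin θ = 1.0 / 1.9 = 0.5263.
θ = arcsin(0.5263) = 31.757°.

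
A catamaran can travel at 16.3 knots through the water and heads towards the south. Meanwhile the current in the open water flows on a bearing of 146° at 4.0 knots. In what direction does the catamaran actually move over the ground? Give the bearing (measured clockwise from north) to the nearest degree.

Taking east as x and north as y: velocity relative to the water = (0.000, -16.300) knots; the water relative to ground = (2.237, -3.316) knots.
Velocity relative to ground = (0.000, -16.300) + (2.237, -3.316) = (2.237, -19.616) knots.
Bearing = atan2(2.24, -19.62) = 173.49° clockwise from north.

173°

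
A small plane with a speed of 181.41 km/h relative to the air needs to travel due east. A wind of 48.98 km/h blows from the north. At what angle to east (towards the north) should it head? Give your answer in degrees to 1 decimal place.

15.7°

The wind pushes perpendicular to the desired track; the heading must have a component into the wind equal to 48.98 km/h: 181.41 sin θ = 48.98.
sin θ = 0.2700, so θ = 15.664°.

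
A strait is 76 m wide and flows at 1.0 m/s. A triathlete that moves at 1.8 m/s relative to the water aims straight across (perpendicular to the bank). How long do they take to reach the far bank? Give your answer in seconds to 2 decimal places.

The component of the triathlete's velocity perpendicular to the bank is 1.8 m/s.
The flow acts along the bank and has no component across it.
Time = 76 / 1.800 = 42.222 s.

42.22 s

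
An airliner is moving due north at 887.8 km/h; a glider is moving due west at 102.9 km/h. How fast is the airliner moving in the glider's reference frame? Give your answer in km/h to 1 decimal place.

893.7 km/h

Taking east as x and north as y: airliner velocity = (0.000, 887.800) km/h; glider velocity = (-102.900, 0.000) km/h.
Velocity of airliner relative to glider = (0.000, 887.800) − (-102.900, 0.000) = (102.900, 887.800) km/h.
Magnitude = |(102.900, 887.800)| = 893.743 km/h.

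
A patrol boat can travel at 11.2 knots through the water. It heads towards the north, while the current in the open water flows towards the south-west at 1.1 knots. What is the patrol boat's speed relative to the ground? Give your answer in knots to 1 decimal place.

10.5 knots

Taking east as x and north as y: velocity relative to the water = (0.000, 11.200) knots; the water relative to ground = (-0.778, -0.778) knots.
Velocity relative to ground = (0.000, 11.200) + (-0.778, -0.778) = (-0.778, 10.422) knots.
Speed = |(-0.778, 10.422)| = 10.451 knots.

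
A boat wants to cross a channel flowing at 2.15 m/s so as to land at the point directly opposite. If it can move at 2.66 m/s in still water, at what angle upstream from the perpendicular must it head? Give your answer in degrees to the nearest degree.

54°

To cancel the current, the upstream component of the boat's velocity must equal the flow: 2.66 sin θ = 2.15.
sin θ = 2.15 / 2.66 = 0.8083.
θ = arcsin(0.8083) = 53.927°.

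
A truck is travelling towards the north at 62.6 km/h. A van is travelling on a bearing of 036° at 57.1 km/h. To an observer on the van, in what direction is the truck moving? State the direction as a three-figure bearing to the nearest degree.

Taking east as x and north as y: truck velocity = (0.000, 62.600) km/h; van velocity = (33.563, 46.195) km/h.
Velocity of truck relative to van = (0.000, 62.600) − (33.563, 46.195) = (-33.563, 16.405) km/h.
Bearing = atan2(-33.56, 16.41) = 296.05° clockwise from north.

296°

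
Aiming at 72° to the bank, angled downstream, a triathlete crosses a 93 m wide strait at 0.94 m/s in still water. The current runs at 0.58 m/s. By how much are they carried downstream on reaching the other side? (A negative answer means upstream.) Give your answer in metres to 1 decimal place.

Perpendicular speed = 0.894 m/s; crossing time = 93 / 0.894 = 104.028 s.
Net downstream speed = 0.870 m/s.
Drift = 0.870 × 104.028 = 90.554 m (downstream).

90.6 m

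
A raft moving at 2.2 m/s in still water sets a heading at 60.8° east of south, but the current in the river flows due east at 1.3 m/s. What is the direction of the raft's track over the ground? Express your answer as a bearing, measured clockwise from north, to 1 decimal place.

Taking east as x and north as y: velocity relative to the water = (1.920, -1.073) m/s; the water relative to ground = (1.300, 0.000) m/s.
Velocity relative to ground = (1.920, -1.073) + (1.300, 0.000) = (3.220, -1.073) m/s.
Bearing = atan2(3.22, -1.07) = 108.43° clockwise from north.

108.4°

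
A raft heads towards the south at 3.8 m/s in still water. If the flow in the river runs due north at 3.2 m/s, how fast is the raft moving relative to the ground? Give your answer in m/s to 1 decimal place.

Taking east as x and north as y: velocity relative to the water = (0.000, -3.800) m/s; the water relative to ground = (0.000, 3.200) m/s.
Velocity relative to ground = (0.000, -3.800) + (0.000, 3.200) = (0.000, -0.600) m/s.
Speed = |(0.000, -0.600)| = 0.600 m/s.

0.6 m/s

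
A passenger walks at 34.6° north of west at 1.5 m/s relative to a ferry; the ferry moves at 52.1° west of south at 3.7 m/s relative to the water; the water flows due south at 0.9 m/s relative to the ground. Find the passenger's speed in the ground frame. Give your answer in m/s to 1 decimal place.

4.8 m/s

In east/north components (m/s): passenger relative to ferry = (-1.235, 0.852); ferry relative to water = (-2.920, -2.273); water relative to ground = (0.000, -0.900).
Sum = (-4.154, -2.321) m/s.
Speed = |(-4.154, -2.321)| = 4.759 m/s.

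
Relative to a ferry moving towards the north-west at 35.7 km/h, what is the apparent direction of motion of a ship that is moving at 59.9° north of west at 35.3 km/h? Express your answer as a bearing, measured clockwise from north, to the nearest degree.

Taking east as x and north as y: ship velocity = (-17.703, 30.540) km/h; ferry velocity = (-25.244, 25.244) km/h.
Velocity of ship relative to ferry = (-17.703, 30.540) − (-25.244, 25.244) = (7.540, 5.296) km/h.
Bearing = atan2(7.54, 5.30) = 54.92° clockwise from north.

055°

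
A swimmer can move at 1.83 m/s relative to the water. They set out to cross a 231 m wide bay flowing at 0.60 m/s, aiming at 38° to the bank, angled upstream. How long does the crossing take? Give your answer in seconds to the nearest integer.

The component of the swimmer's velocity perpendicular to the bank is 1.83 × sin 38° = 1.127 m/s.
The current is parallel to the bank, so it does not affect the crossing time.
Time = 231 / 1.127 = 205.031 s.

205 s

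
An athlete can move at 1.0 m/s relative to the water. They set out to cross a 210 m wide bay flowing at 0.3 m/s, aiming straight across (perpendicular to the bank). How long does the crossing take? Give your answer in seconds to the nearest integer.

210 s

The component of the athlete's velocity perpendicular to the bank is 1.0 m/s.
The current is parallel to the bank, so it does not affect the crossing time.
Time = 210 / 1.000 = 210.000 s.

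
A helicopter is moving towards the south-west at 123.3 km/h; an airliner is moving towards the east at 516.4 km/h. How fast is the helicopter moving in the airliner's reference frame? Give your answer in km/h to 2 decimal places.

609.85 km/h

Taking east as x and north as y: helicopter velocity = (-87.186, -87.186) km/h; airliner velocity = (516.400, 0.000) km/h.
Velocity of helicopter relative to airliner = (-87.186, -87.186) − (516.400, 0.000) = (-603.586, -87.186) km/h.
Magnitude = |(-603.586, -87.186)| = 609.851 km/h.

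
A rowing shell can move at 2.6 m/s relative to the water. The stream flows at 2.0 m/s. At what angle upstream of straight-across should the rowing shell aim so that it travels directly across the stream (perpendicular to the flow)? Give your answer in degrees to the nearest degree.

50°

To cancel the current, the upstream component of the rowing shell's velocity must equal the flow: 2.6 sin θ = 2.0.
sin θ = 2.0 / 2.6 = 0.7692.
θ = arcsin(0.7692) = 50.285°.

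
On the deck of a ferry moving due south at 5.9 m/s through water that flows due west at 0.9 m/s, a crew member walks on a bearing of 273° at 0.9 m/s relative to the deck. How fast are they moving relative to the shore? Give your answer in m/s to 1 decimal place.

6.1 m/s

In east/north components (m/s): crew member relative to ferry = (-0.899, 0.047); ferry relative to water = (0.000, -5.900); water relative to ground = (-0.900, 0.000).
Sum = (-1.799, -5.853) m/s.
Speed = |(-1.799, -5.853)| = 6.123 m/s.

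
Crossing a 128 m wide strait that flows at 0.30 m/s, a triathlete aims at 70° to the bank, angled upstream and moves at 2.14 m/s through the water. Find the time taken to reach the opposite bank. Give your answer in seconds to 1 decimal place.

63.7 s

The component of the triathlete's velocity perpendicular to the bank is 2.14 × sin 70° = 2.011 m/s.
Only the cross-stream component determines the crossing time; the current contributes nothing perpendicular to the bank.
Time = 128 / 2.011 = 63.652 s.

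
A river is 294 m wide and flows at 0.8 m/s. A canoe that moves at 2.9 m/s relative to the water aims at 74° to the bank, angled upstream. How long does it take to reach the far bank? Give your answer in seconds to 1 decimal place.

105.5 s

The component of the canoe's velocity perpendicular to the bank is 2.9 × sin 74° = 2.788 m/s.
The flow acts along the bank and has no component across it.
Time = 294 / 2.788 = 105.465 s.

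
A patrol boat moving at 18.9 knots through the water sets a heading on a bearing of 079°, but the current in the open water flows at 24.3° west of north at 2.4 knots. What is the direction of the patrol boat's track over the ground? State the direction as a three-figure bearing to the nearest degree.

072°

Taking east as x and north as y: velocity relative to the water = (18.553, 3.606) knots; the water relative to ground = (-0.988, 2.187) knots.
Velocity relative to ground = (18.553, 3.606) + (-0.988, 2.187) = (17.565, 5.794) knots.
Bearing = atan2(17.57, 5.79) = 71.75° clockwise from north.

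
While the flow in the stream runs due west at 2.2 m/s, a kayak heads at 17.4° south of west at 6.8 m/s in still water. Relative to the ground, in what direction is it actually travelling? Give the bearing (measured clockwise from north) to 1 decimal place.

256.8°

Taking east as x and north as y: velocity relative to the water = (-6.489, -2.033) m/s; the water relative to ground = (-2.200, 0.000) m/s.
Velocity relative to ground = (-6.489, -2.033) + (-2.200, 0.000) = (-8.689, -2.033) m/s.
Bearing = atan2(-8.69, -2.03) = 256.83° clockwise from north.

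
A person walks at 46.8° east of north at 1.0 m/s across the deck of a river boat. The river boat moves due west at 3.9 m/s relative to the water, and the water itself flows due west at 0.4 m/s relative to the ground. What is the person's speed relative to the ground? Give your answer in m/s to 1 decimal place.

3.6 m/s

In east/north components (m/s): person relative to river boat = (0.729, 0.685); river boat relative to water = (-3.900, 0.000); water relative to ground = (-0.400, 0.000).
Sum = (-3.571, 0.685) m/s.
Speed = |(-3.571, 0.685)| = 3.636 m/s.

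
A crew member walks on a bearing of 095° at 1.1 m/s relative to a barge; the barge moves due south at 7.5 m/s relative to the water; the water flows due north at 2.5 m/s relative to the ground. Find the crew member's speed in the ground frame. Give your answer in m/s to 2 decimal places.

In east/north components (m/s): crew member relative to barge = (1.096, -0.096); barge relative to water = (0.000, -7.500); water relative to ground = (0.000, 2.500).
Sum = (1.096, -5.096) m/s.
Speed = |(1.096, -5.096)| = 5.212 m/s.

5.21 m/s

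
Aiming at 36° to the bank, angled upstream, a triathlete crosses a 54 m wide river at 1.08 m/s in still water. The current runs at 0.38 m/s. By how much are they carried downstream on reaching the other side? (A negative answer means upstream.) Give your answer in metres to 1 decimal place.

-42.0 m

Perpendicular speed = 0.635 m/s; crossing time = 54 / 0.635 = 85.065 s.
Net downstream speed = -0.494 m/s.
Drift = -0.494 × 85.065 = -42.000 m (upstream).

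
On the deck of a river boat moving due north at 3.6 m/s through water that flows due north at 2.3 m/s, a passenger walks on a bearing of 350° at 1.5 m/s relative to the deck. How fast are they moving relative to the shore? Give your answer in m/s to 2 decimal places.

In east/north components (m/s): passenger relative to river boat = (-0.260, 1.477); river boat relative to water = (0.000, 3.600); water relative to ground = (0.000, 2.300).
Sum = (-0.260, 7.377) m/s.
Speed = |(-0.260, 7.377)| = 7.382 m/s.

7.38 m/s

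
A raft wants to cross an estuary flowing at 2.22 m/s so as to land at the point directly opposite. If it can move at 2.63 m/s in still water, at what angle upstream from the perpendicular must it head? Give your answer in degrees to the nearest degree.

To cancel the current, the upstream component of the raft's velocity must equal the flow: 2.63 sin θ = 2.22.
sin θ = 2.22 / 2.63 = 0.8441.
θ = arcsin(0.8441) = 57.576°.

58°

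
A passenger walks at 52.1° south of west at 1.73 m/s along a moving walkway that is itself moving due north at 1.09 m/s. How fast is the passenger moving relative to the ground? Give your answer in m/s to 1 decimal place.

1.1 m/s

Taking east as x and north as y: moving walkway velocity = (0.000, 1.090) m/s; passenger velocity relative to moving walkway = (-1.063, -1.365) m/s.
Velocity relative to ground = (0.000, 1.090) + (-1.063, -1.365) = (-1.063, -0.275) m/s.
Speed = |(-1.063, -0.275)| = 1.098 m/s.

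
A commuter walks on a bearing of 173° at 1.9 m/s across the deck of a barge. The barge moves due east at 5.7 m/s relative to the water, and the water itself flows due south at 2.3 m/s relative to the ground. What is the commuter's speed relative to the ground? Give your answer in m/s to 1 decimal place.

7.3 m/s

In east/north components (m/s): commuter relative to barge = (0.232, -1.886); barge relative to water = (5.700, 0.000); water relative to ground = (0.000, -2.300).
Sum = (5.932, -4.186) m/s.
Speed = |(5.932, -4.186)| = 7.260 m/s.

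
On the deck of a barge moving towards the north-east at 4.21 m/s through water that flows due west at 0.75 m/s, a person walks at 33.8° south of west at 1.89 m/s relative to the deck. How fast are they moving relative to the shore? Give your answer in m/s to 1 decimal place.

In east/north components (m/s): person relative to barge = (-1.571, -1.051); barge relative to water = (2.977, 2.977); water relative to ground = (-0.750, 0.000).
Sum = (0.656, 1.926) m/s.
Speed = |(0.656, 1.926)| = 2.034 m/s.

2.0 m/s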